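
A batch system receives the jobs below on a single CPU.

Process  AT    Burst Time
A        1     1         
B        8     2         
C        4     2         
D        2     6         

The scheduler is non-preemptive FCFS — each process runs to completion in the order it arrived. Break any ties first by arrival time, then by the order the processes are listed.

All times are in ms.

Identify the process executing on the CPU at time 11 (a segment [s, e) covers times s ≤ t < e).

B

Gantt: | idle 0-1 | A 1-2 | D 2-8 | C 8-10 | B 10-12 |
Completion: A=2  B=12  C=10  D=8
Turnaround (C−A): A=1  B=4  C=6  D=6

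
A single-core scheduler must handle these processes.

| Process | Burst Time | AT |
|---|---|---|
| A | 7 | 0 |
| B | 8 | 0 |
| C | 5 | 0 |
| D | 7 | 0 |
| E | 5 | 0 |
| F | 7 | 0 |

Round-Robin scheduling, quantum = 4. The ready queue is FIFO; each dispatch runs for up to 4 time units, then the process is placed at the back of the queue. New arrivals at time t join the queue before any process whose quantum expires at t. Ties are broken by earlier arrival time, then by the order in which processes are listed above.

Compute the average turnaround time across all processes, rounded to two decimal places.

33.33

Gantt: | A 0-4 | B 4-8 | C 8-12 | D 12-16 | E 16-20 | F 20-24 | A 24-27 | B 27-31 | C 31-32 | D 32-35 | E 35-36 | F 36-39 |
Completion: A=27  B=31  C=32  D=35  E=36  F=39
Turnaround times: A=27, B=31, C=32, D=35, E=36, F=39
Average turnaround = (27+31+32+35+36+39) / 6 = 200/6 = 33.33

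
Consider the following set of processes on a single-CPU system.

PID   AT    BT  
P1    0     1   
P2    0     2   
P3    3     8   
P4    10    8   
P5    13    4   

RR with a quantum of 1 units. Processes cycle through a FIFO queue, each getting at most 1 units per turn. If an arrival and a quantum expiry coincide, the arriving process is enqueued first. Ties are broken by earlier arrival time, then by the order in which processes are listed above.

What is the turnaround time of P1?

Timeline: | P1 0-1 | P2 1-3 | P3 3-10 | P4 10-11 | P3 11-12 | P4 12-13 | P5 13-14 | P4 14-15 | P5 15-16 | P4 16-17 | P5 17-18 | P4 18-19 | P5 19-20 | P4 20-23 |
Completion: P1=1  P2=3  P3=12  P4=23  P5=20
Turnaround(P1) = completion − arrival = 1 − 0 = 1

1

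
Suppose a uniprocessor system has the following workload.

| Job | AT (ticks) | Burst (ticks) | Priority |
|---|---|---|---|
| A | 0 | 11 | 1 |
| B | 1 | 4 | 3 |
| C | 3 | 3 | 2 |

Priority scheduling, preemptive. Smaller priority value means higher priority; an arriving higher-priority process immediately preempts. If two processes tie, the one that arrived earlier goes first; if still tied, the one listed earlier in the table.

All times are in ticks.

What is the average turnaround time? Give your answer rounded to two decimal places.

13.00

Gantt: | A 0-11 | C 11-14 | B 14-18 |
Completion: A=11  B=18  C=14
Turnaround (C−A): A=11  B=17  C=11
Turnaround times: A=11, B=17, C=11
Average turnaround = (11+17+11) / 3 = 39/3 = 13.00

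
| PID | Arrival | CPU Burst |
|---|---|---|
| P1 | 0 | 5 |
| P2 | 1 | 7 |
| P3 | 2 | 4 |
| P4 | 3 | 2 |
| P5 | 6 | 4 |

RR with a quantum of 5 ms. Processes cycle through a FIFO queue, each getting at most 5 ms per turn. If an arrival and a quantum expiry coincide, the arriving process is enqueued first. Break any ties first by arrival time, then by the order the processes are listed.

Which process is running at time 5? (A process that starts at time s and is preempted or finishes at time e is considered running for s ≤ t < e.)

P2

Schedule: | P1 0-5 | P2 5-10 | P3 10-14 | P4 14-16 | P5 16-20 | P2 20-22 |
Completion: P1=5  P2=22  P3=14  P4=16  P5=20
Turnaround (C−A): P1=5  P2=21  P3=12  P4=13  P5=14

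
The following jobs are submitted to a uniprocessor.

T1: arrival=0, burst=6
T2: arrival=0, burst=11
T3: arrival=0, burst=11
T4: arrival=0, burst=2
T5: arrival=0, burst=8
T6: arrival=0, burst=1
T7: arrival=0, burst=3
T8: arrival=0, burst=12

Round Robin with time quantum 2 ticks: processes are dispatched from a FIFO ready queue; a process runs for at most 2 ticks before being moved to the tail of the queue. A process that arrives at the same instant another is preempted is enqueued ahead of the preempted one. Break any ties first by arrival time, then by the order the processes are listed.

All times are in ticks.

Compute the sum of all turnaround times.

Schedule: | T1 0-2 | T2 2-4 | T3 4-6 | T4 6-8 | T5 8-10 | T6 10-11 | T7 11-13 | T8 13-15 | T1 15-17 | T2 17-19 | T3 19-21 | T5 21-23 | T7 23-24 | T8 24-26 | T1 26-28 | T2 28-30 | T3 30-32 | T5 32-34 | T8 34-36 | T2 36-38 | T3 38-40 | T5 40-42 | T8 42-44 | T2 44-46 | T3 46-48 | T8 48-50 | T2 50-51 | T3 51-52 | T8 52-54 |
Completion: T1=28  T2=51  T3=52  T4=8  T5=42  T6=11  T7=24  T8=54
Turnaround (C−A): T1=28  T2=51  T3=52  T4=8  T5=42  T6=11  T7=24  T8=54
Turnaround = completion − arrival: T1=28, T2=51, T3=52, T4=8, T5=42, T6=11, T7=24, T8=54
Total turnaround = 28 + 51 + 52 + 8 + 42 + 11 + 24 + 54 = 270

270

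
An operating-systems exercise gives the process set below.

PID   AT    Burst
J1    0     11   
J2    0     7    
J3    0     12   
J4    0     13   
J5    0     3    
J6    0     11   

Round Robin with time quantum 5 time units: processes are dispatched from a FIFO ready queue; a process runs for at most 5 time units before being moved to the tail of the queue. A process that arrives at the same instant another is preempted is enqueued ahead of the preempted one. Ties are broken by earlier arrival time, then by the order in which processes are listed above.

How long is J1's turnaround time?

51

Gantt: | J1 0-5 | J2 5-10 | J3 10-15 | J4 15-20 | J5 20-23 | J6 23-28 | J1 28-33 | J2 33-35 | J3 35-40 | J4 40-45 | J6 45-50 | J1 50-51 | J3 51-53 | J4 53-56 | J6 56-57 |
Completion: J1=51  J2=35  J3=53  J4=56  J5=23  J6=57
Turnaround (C−A): J1=51  J2=35  J3=53  J4=56  J5=23  J6=57
Turnaround(J1) = completion − arrival = 51 − 0 = 51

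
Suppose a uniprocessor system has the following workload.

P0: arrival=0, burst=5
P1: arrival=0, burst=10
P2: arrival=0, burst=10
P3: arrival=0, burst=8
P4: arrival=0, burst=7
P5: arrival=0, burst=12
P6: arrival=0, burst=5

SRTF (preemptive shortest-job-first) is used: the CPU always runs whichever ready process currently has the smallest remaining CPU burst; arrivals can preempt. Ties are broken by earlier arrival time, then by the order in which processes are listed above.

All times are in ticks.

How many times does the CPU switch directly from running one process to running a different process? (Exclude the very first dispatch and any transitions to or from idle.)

6

Schedule: | P0 0-5 | P6 5-10 | P4 10-17 | P3 17-25 | P1 25-35 | P2 35-45 | P5 45-57 |
Completion: P0=5  P1=35  P2=45  P3=25  P4=17  P5=57  P6=10
Turnaround (C−A): P0=5  P1=35  P2=45  P3=25  P4=17  P5=57  P6=10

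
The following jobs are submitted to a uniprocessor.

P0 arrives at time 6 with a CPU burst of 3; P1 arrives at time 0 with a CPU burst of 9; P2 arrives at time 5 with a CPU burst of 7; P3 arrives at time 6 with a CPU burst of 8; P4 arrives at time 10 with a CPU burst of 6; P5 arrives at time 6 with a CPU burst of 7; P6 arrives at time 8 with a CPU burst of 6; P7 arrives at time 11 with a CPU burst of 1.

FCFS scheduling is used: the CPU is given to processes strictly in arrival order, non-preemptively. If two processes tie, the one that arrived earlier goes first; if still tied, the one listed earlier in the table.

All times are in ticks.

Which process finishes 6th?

Timeline: | P1 0-9 | P2 9-16 | P0 16-19 | P3 19-27 | P5 27-34 | P6 34-40 | P4 40-46 | P7 46-47 |
Completion: P0=19  P1=9  P2=16  P3=27  P4=46  P5=34  P6=40  P7=47
Finish order: P1 → P2 → P0 → P3 → P5 → P6 → P4 → P7

P6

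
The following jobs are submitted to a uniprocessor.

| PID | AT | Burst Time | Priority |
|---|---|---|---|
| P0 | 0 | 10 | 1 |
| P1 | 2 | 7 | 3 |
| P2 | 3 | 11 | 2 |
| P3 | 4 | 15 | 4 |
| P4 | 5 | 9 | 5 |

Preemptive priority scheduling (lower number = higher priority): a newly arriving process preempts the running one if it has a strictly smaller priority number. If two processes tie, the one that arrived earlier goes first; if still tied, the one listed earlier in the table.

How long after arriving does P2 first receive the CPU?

Schedule: | P0 0-10 | P2 10-21 | P1 21-28 | P3 28-43 | P4 43-52 |
Completion: P0=10  P1=28  P2=21  P3=43  P4=52
Turnaround (C−A): P0=10  P1=26  P2=18  P3=39  P4=47
Response(P2) = first start − arrival = 10 − 3 = 7

7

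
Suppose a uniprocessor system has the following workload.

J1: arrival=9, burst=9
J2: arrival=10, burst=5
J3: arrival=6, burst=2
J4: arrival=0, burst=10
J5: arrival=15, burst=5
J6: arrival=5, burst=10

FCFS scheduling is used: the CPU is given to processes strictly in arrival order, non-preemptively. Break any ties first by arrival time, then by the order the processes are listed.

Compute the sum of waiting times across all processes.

Schedule: | J4 0-10 | J6 10-20 | J3 20-22 | J1 22-31 | J2 31-36 | J5 36-41 |
Completion: J1=31  J2=36  J3=22  J4=10  J5=41  J6=20
Waiting = turnaround − burst: J1=13, J2=21, J3=14, J4=0, J5=21, J6=5
Total waiting = 13 + 21 + 14 + 0 + 21 + 5 = 74

74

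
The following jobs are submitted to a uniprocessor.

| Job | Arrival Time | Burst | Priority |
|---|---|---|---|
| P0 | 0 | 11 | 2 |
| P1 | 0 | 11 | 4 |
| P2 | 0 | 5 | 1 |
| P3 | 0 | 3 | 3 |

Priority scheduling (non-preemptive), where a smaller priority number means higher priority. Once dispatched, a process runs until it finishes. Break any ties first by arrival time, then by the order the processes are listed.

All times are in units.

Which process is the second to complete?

P0

Schedule: | P2 0-5 | P0 5-16 | P3 16-19 | P1 19-30 |
Completion: P0=16  P1=30  P2=5  P3=19
Turnaround (C−A): P0=16  P1=30  P2=5  P3=19
Finish order: P2 → P0 → P3 → P1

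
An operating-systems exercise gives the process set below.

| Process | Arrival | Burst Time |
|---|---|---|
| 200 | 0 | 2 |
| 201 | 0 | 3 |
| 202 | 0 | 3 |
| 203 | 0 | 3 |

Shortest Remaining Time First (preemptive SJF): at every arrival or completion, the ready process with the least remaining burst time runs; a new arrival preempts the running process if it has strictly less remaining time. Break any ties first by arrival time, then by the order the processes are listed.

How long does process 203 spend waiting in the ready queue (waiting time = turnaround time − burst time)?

8

Schedule: | 200 0-2 | 201 2-5 | 202 5-8 | 203 8-11 |
Completion: 200=2  201=5  202=8  203=11
Turnaround (C−A): 200=2  201=5  202=8  203=11
Waiting(203) = turnaround − burst = 11 − 3 = 8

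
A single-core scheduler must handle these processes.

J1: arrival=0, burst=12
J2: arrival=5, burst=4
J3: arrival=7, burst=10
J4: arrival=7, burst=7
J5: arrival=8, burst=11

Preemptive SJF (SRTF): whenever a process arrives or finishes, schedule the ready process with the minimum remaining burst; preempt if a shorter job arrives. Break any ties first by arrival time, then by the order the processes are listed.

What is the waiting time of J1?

Schedule: | J1 0-5 | J2 5-9 | J1 9-16 | J4 16-23 | J3 23-33 | J5 33-44 |
Completion: J1=16  J2=9  J3=33  J4=23  J5=44
Turnaround (C−A): J1=16  J2=4  J3=26  J4=16  J5=36
Waiting(J1) = turnaround − burst = 16 − 12 = 4

4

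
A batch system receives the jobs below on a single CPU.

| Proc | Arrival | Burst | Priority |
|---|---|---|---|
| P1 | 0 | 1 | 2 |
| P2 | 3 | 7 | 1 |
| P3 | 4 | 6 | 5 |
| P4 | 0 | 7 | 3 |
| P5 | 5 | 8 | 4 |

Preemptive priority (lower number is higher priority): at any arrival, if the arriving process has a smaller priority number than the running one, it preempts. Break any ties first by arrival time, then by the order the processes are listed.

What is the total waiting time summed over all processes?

37

Timeline: | P1 0-1 | P4 1-3 | P2 3-10 | P4 10-15 | P5 15-23 | P3 23-29 |
Completion: P1=1  P2=10  P3=29  P4=15  P5=23
Turnaround (C−A): P1=1  P2=7  P3=25  P4=15  P5=18
Waiting = turnaround − burst: P1=0, P2=0, P3=19, P4=8, P5=10
Total waiting = 0 + 0 + 19 + 8 + 10 = 37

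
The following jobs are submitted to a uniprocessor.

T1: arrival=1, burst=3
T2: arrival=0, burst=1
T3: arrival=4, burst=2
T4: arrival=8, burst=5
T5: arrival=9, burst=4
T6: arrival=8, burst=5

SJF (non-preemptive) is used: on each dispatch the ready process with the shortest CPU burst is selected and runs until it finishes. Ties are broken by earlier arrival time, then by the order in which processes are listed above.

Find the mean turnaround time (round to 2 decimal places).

Schedule: | T2 0-1 | T1 1-4 | T3 4-6 | idle 6-8 | T4 8-13 | T5 13-17 | T6 17-22 |
Completion: T1=4  T2=1  T3=6  T4=13  T5=17  T6=22
Turnaround times: T1=3, T2=1, T3=2, T4=5, T5=8, T6=14
Average turnaround = (3+1+2+5+8+14) / 6 = 33/6 = 5.50

5.50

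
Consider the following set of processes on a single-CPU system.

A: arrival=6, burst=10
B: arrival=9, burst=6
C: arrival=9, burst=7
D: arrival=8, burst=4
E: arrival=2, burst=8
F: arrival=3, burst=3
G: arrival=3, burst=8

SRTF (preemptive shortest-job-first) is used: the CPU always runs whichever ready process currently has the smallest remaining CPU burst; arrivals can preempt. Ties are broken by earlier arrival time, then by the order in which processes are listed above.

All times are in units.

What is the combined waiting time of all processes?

88

Gantt: | idle 0-2 | E 2-3 | F 3-6 | E 6-8 | D 8-12 | E 12-17 | B 17-23 | C 23-30 | G 30-38 | A 38-48 |
Completion: A=48  B=23  C=30  D=12  E=17  F=6  G=38
Turnaround (C−A): A=42  B=14  C=21  D=4  E=15  F=3  G=35
Waiting = turnaround − burst: A=32, B=8, C=14, D=0, E=7, F=0, G=27
Total waiting = 32 + 8 + 14 + 0 + 7 + 0 + 27 = 88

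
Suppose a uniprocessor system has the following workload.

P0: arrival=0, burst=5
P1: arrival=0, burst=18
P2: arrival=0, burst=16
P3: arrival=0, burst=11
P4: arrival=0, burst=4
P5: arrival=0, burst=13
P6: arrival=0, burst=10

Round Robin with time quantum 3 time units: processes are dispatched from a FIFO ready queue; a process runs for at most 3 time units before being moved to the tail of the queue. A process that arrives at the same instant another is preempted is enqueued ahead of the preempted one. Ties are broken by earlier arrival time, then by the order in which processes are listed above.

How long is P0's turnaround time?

Timeline: | P0 0-3 | P1 3-6 | P2 6-9 | P3 9-12 | P4 12-15 | P5 15-18 | P6 18-21 | P0 21-23 | P1 23-26 | P2 26-29 | P3 29-32 | P4 32-33 | P5 33-36 | P6 36-39 | P1 39-42 | P2 42-45 | P3 45-48 | P5 48-51 | P6 51-54 | P1 54-57 | P2 57-60 | P3 60-62 | P5 62-65 | P6 65-66 | P1 66-69 | P2 69-72 | P5 72-73 | P1 73-76 | P2 76-77 |
Completion: P0=23  P1=76  P2=77  P3=62  P4=33  P5=73  P6=66
Turnaround (C−A): P0=23  P1=76  P2=77  P3=62  P4=33  P5=73  P6=66
Turnaround(P0) = completion − arrival = 23 − 0 = 23

23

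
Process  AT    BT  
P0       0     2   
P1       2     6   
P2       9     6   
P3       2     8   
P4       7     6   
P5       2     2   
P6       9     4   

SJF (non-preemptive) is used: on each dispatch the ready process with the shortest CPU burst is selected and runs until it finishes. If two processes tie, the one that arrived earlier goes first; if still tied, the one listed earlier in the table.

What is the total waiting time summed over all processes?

Gantt: | P0 0-2 | P5 2-4 | P1 4-10 | P6 10-14 | P4 14-20 | P2 20-26 | P3 26-34 |
Completion: P0=2  P1=10  P2=26  P3=34  P4=20  P5=4  P6=14
Waiting = turnaround − burst: P0=0, P1=2, P2=11, P3=24, P4=7, P5=0, P6=1
Total waiting = 0 + 2 + 11 + 24 + 7 + 0 + 1 = 45

45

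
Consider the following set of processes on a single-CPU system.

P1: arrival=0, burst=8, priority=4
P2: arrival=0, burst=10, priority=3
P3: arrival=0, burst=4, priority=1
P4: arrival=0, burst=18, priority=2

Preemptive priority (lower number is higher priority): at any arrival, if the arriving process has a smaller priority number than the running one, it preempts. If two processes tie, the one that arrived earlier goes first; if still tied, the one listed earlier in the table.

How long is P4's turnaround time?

Gantt: | P3 0-4 | P4 4-22 | P2 22-32 | P1 32-40 |
Completion: P1=40  P2=32  P3=4  P4=22
Turnaround (C−A): P1=40  P2=32  P3=4  P4=22
Turnaround(P4) = completion − arrival = 22 − 0 = 22

22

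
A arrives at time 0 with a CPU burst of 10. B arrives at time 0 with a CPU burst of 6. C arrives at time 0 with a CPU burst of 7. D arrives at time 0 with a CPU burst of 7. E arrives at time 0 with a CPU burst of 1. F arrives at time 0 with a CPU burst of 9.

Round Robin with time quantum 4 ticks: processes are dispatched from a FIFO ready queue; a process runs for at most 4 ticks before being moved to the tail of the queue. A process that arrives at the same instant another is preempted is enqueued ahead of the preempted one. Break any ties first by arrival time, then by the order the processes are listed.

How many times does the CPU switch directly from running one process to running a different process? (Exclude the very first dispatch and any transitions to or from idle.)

12

Schedule: | A 0-4 | B 4-8 | C 8-12 | D 12-16 | E 16-17 | F 17-21 | A 21-25 | B 25-27 | C 27-30 | D 30-33 | F 33-37 | A 37-39 | F 39-40 |
Completion: A=39  B=27  C=30  D=33  E=17  F=40
Turnaround (C−A): A=39  B=27  C=30  D=33  E=17  F=40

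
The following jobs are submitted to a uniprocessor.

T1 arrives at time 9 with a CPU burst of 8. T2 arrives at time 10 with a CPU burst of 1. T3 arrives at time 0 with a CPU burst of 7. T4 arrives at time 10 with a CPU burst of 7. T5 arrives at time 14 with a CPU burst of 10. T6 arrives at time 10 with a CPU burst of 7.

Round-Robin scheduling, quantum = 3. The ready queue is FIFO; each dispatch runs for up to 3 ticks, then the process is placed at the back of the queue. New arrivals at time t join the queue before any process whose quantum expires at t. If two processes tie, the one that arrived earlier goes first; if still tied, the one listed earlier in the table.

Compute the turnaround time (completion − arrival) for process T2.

3

Schedule: | T3 0-7 | idle 7-9 | T1 9-12 | T2 12-13 | T4 13-16 | T6 16-19 | T1 19-22 | T5 22-25 | T4 25-28 | T6 28-31 | T1 31-33 | T5 33-36 | T4 36-37 | T6 37-38 | T5 38-42 |
Completion: T1=33  T2=13  T3=7  T4=37  T5=42  T6=38
Turnaround (C−A): T1=24  T2=3  T3=7  T4=27  T5=28  T6=28
Turnaround(T2) = completion − arrival = 13 − 10 = 3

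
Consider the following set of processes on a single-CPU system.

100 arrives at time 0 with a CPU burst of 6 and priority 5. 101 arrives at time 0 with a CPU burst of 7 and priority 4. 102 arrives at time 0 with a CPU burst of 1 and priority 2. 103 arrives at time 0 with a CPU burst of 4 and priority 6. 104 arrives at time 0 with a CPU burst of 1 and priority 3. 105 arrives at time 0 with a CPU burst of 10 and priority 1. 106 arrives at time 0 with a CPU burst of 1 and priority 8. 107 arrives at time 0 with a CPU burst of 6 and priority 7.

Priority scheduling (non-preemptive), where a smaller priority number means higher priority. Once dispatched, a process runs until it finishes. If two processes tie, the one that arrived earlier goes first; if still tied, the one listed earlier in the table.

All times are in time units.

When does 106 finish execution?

36

Gantt: | 105 0-10 | 102 10-11 | 104 11-12 | 101 12-19 | 100 19-25 | 103 25-29 | 107 29-35 | 106 35-36 |
Completion: 100=25  101=19  102=11  103=29  104=12  105=10  106=36  107=35
Turnaround (C−A): 100=25  101=19  102=11  103=29  104=12  105=10  106=36  107=35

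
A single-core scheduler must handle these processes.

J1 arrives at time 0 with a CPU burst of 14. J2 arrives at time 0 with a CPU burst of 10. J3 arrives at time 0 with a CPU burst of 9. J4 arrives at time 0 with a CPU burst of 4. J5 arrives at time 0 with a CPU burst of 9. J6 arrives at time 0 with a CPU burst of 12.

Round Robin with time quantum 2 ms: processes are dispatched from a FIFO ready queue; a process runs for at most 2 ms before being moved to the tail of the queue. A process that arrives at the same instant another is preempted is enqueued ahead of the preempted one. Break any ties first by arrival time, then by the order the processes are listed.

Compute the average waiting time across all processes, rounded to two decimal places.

Gantt: | J1 0-2 | J2 2-4 | J3 4-6 | J4 6-8 | J5 8-10 | J6 10-12 | J1 12-14 | J2 14-16 | J3 16-18 | J4 18-20 | J5 20-22 | J6 22-24 | J1 24-26 | J2 26-28 | J3 28-30 | J5 30-32 | J6 32-34 | J1 34-36 | J2 36-38 | J3 38-40 | J5 40-42 | J6 42-44 | J1 44-46 | J2 46-48 | J3 48-49 | J5 49-50 | J6 50-52 | J1 52-54 | J6 54-56 | J1 56-58 |
Completion: J1=58  J2=48  J3=49  J4=20  J5=50  J6=56
Turnaround (C−A): J1=58  J2=48  J3=49  J4=20  J5=50  J6=56
Waiting times: J1=44, J2=38, J3=40, J4=16, J5=41, J6=44
Average waiting = (44+38+40+16+41+44) / 6 = 223/6 = 37.17

37.17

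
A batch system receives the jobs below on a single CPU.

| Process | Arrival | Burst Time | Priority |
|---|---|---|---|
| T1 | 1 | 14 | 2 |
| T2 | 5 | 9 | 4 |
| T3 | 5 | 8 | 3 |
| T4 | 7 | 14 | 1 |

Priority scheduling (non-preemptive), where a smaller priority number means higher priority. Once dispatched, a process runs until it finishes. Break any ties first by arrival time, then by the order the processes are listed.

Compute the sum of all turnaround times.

109

Schedule: | idle 0-1 | T1 1-15 | T4 15-29 | T3 29-37 | T2 37-46 |
Completion: T1=15  T2=46  T3=37  T4=29
Turnaround = completion − arrival: T1=14, T2=41, T3=32, T4=22
Total turnaround = 14 + 41 + 32 + 22 = 109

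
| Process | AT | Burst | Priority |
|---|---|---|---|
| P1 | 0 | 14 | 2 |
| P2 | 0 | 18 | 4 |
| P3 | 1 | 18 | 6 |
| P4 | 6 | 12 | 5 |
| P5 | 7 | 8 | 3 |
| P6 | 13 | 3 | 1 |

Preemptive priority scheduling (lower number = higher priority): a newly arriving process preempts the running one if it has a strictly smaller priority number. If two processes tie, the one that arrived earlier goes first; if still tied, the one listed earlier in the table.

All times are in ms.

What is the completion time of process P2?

Gantt: | P1 0-13 | P6 13-16 | P1 16-17 | P5 17-25 | P2 25-43 | P4 43-55 | P3 55-73 |
Completion: P1=17  P2=43  P3=73  P4=55  P5=25  P6=16

43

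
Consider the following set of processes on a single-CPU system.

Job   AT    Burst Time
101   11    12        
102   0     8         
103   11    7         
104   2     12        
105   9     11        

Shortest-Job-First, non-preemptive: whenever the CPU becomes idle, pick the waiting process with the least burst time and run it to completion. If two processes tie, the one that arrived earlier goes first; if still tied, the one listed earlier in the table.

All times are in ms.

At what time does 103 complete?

27

Schedule: | 102 0-8 | 104 8-20 | 103 20-27 | 105 27-38 | 101 38-50 |
Completion: 101=50  102=8  103=27  104=20  105=38
Turnaround (C−A): 101=39  102=8  103=16  104=18  105=29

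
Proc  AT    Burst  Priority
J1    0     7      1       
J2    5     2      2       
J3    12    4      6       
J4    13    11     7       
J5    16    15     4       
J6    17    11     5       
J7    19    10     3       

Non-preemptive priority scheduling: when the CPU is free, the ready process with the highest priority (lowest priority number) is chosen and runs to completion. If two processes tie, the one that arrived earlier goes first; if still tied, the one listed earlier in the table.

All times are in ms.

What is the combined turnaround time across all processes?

Timeline: | J1 0-7 | J2 7-9 | idle 9-12 | J3 12-16 | J5 16-31 | J7 31-41 | J6 41-52 | J4 52-63 |
Completion: J1=7  J2=9  J3=16  J4=63  J5=31  J6=52  J7=41
Turnaround (C−A): J1=7  J2=4  J3=4  J4=50  J5=15  J6=35  J7=22
Turnaround = completion − arrival: J1=7, J2=4, J3=4, J4=50, J5=15, J6=35, J7=22
Total turnaround = 7 + 4 + 4 + 50 + 15 + 35 + 22 = 137

137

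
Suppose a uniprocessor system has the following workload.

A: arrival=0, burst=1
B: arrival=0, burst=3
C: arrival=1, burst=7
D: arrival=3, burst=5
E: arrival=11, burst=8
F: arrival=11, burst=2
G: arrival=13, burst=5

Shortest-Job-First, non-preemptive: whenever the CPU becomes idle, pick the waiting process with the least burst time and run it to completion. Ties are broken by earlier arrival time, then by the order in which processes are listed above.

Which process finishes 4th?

C

Gantt: | A 0-1 | B 1-4 | D 4-9 | C 9-16 | F 16-18 | G 18-23 | E 23-31 |
Completion: A=1  B=4  C=16  D=9  E=31  F=18  G=23
Turnaround (C−A): A=1  B=4  C=15  D=6  E=20  F=7  G=10
Finish order: A → B → D → C → F → G → E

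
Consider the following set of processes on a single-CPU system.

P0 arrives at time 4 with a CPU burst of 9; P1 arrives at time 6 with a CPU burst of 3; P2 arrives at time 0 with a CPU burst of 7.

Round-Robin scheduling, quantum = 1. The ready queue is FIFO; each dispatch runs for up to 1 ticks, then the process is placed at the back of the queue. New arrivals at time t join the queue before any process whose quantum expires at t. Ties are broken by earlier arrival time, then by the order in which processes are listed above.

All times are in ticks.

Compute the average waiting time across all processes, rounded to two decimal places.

Gantt: | P2 0-4 | P0 4-5 | P2 5-6 | P0 6-7 | P1 7-8 | P2 8-9 | P0 9-10 | P1 10-11 | P2 11-12 | P0 12-13 | P1 13-14 | P0 14-19 |
Completion: P0=19  P1=14  P2=12
Turnaround (C−A): P0=15  P1=8  P2=12
Waiting times: P0=6, P1=5, P2=5
Average waiting = (6+5+5) / 3 = 16/3 = 5.33

5.33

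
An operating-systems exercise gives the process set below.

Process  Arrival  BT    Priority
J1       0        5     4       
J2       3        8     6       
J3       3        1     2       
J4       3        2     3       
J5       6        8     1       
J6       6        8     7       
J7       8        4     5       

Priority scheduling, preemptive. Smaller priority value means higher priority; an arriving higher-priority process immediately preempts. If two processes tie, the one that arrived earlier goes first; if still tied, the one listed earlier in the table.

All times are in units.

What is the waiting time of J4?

1

Timeline: | J1 0-3 | J3 3-4 | J4 4-6 | J5 6-14 | J1 14-16 | J7 16-20 | J2 20-28 | J6 28-36 |
Completion: J1=16  J2=28  J3=4  J4=6  J5=14  J6=36  J7=20
Turnaround (C−A): J1=16  J2=25  J3=1  J4=3  J5=8  J6=30  J7=12
Waiting(J4) = turnaround − burst = 3 − 2 = 1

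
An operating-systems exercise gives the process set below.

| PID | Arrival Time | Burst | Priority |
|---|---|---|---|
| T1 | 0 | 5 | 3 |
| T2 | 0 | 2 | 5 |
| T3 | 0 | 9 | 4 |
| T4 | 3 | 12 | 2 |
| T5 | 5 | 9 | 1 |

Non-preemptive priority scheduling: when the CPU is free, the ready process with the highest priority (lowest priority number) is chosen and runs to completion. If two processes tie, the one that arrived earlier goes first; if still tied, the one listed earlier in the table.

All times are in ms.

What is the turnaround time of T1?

5

Gantt: | T1 0-5 | T5 5-14 | T4 14-26 | T3 26-35 | T2 35-37 |
Completion: T1=5  T2=37  T3=35  T4=26  T5=14
Turnaround(T1) = completion − arrival = 5 − 0 = 5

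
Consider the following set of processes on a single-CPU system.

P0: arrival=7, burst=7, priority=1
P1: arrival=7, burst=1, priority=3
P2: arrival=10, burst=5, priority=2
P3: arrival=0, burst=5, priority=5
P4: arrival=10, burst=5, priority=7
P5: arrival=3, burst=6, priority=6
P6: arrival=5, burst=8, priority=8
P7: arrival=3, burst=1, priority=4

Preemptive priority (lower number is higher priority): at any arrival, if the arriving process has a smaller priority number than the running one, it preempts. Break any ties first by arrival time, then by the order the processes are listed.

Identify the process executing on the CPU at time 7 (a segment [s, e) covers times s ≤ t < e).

Schedule: | P3 0-3 | P7 3-4 | P3 4-6 | P5 6-7 | P0 7-14 | P2 14-19 | P1 19-20 | P5 20-25 | P4 25-30 | P6 30-38 |
Completion: P0=14  P1=20  P2=19  P3=6  P4=30  P5=25  P6=38  P7=4
Turnaround (C−A): P0=7  P1=13  P2=9  P3=6  P4=20  P5=22  P6=33  P7=1

P0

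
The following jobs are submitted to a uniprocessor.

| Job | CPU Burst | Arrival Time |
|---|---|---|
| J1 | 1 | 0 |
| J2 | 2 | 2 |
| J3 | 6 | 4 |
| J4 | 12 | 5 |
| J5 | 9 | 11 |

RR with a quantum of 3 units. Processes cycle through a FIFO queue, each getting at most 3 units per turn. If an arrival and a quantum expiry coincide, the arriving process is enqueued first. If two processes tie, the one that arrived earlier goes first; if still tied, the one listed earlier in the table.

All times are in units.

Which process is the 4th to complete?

Schedule: | J1 0-1 | idle 1-2 | J2 2-4 | J3 4-7 | J4 7-10 | J3 10-13 | J4 13-16 | J5 16-19 | J4 19-22 | J5 22-25 | J4 25-28 | J5 28-31 |
Completion: J1=1  J2=4  J3=13  J4=28  J5=31
Finish order: J1 → J2 → J3 → J4 → J5

J4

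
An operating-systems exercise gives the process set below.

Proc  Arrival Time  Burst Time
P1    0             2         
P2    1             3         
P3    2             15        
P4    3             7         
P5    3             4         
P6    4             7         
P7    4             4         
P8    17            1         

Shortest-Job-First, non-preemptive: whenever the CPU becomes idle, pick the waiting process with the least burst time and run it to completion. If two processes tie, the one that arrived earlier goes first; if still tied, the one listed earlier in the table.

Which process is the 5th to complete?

Gantt: | P1 0-2 | P2 2-5 | P5 5-9 | P7 9-13 | P4 13-20 | P8 20-21 | P6 21-28 | P3 28-43 |
Completion: P1=2  P2=5  P3=43  P4=20  P5=9  P6=28  P7=13  P8=21
Turnaround (C−A): P1=2  P2=4  P3=41  P4=17  P5=6  P6=24  P7=9  P8=4
Finish order: P1 → P2 → P5 → P7 → P4 → P8 → P6 → P3

P4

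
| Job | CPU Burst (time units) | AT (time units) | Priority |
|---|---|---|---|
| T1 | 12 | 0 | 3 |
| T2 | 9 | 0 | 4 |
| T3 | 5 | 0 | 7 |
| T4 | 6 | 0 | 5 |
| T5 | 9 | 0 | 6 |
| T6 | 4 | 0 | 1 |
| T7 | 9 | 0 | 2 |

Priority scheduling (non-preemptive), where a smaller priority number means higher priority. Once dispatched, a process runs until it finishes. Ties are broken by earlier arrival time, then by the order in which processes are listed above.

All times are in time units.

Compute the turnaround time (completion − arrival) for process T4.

40

Schedule: | T6 0-4 | T7 4-13 | T1 13-25 | T2 25-34 | T4 34-40 | T5 40-49 | T3 49-54 |
Completion: T1=25  T2=34  T3=54  T4=40  T5=49  T6=4  T7=13
Turnaround(T4) = completion − arrival = 40 − 0 = 40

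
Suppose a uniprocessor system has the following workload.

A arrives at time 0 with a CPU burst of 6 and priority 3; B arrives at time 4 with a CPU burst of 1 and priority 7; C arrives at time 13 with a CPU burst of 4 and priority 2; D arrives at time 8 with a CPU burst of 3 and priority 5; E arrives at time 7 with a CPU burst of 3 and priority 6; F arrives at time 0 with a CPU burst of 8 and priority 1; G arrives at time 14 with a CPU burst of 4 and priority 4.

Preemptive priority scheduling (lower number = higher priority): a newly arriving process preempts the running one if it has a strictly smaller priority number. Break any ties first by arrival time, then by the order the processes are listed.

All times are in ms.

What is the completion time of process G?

Timeline: | F 0-8 | A 8-13 | C 13-17 | A 17-18 | G 18-22 | D 22-25 | E 25-28 | B 28-29 |
Completion: A=18  B=29  C=17  D=25  E=28  F=8  G=22
Turnaround (C−A): A=18  B=25  C=4  D=17  E=21  F=8  G=8

22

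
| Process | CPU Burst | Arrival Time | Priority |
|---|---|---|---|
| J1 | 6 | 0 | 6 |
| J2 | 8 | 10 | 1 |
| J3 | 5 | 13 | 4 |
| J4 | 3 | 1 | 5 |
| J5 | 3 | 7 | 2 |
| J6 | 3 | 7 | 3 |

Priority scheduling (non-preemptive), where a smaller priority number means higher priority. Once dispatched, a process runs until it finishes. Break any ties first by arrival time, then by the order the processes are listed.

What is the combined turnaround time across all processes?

Gantt: | J1 0-6 | J4 6-9 | J5 9-12 | J2 12-20 | J6 20-23 | J3 23-28 |
Completion: J1=6  J2=20  J3=28  J4=9  J5=12  J6=23
Turnaround (C−A): J1=6  J2=10  J3=15  J4=8  J5=5  J6=16
Turnaround = completion − arrival: J1=6, J2=10, J3=15, J4=8, J5=5, J6=16
Total turnaround = 6 + 10 + 15 + 8 + 5 + 16 = 60

60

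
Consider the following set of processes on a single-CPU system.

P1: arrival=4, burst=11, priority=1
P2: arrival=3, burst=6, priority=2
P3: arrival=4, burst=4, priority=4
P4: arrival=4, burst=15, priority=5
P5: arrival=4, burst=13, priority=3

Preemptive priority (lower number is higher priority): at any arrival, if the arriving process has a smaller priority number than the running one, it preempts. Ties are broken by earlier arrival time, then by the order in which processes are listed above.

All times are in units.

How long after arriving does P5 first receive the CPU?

16

Gantt: | idle 0-3 | P2 3-4 | P1 4-15 | P2 15-20 | P5 20-33 | P3 33-37 | P4 37-52 |
Completion: P1=15  P2=20  P3=37  P4=52  P5=33
Turnaround (C−A): P1=11  P2=17  P3=33  P4=48  P5=29
Response(P5) = first start − arrival = 20 − 4 = 16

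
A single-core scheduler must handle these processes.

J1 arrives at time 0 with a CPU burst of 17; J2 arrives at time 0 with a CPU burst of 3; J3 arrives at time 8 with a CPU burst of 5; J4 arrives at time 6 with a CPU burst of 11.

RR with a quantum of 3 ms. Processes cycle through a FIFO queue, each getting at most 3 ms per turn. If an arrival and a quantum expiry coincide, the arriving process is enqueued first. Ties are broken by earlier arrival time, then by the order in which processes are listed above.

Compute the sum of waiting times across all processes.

49

Schedule: | J1 0-3 | J2 3-6 | J1 6-9 | J4 9-12 | J3 12-15 | J1 15-18 | J4 18-21 | J3 21-23 | J1 23-26 | J4 26-29 | J1 29-32 | J4 32-34 | J1 34-36 |
Completion: J1=36  J2=6  J3=23  J4=34
Waiting = turnaround − burst: J1=19, J2=3, J3=10, J4=17
Total waiting = 19 + 3 + 10 + 17 = 49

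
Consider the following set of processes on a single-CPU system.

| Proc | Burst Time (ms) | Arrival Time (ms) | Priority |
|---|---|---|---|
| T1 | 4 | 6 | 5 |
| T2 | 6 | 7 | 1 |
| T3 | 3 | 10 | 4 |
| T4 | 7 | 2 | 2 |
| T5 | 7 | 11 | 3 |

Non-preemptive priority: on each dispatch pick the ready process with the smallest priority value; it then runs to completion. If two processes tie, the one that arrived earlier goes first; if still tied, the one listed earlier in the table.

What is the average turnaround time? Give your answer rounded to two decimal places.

12.80

Gantt: | idle 0-2 | T4 2-9 | T2 9-15 | T5 15-22 | T3 22-25 | T1 25-29 |
Completion: T1=29  T2=15  T3=25  T4=9  T5=22
Turnaround (C−A): T1=23  T2=8  T3=15  T4=7  T5=11
Turnaround times: T1=23, T2=8, T3=15, T4=7, T5=11
Average turnaround = (23+8+15+7+11) / 5 = 64/5 = 12.80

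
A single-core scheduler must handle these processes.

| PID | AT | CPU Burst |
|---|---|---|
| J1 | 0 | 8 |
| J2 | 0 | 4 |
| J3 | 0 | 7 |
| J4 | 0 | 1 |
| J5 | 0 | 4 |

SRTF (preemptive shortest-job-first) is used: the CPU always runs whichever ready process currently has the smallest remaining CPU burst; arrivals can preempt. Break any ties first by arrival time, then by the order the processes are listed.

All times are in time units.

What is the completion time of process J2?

Gantt: | J4 0-1 | J2 1-5 | J5 5-9 | J3 9-16 | J1 16-24 |
Completion: J1=24  J2=5  J3=16  J4=1  J5=9

5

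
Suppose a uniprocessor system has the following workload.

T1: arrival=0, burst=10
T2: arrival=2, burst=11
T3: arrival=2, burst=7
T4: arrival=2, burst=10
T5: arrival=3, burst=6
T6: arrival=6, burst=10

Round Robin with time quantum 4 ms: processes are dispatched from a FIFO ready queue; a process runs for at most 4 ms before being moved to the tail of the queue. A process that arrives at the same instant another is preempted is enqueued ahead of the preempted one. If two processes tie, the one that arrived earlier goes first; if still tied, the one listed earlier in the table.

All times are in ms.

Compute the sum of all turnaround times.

Gantt: | T1 0-4 | T2 4-8 | T3 8-12 | T4 12-16 | T5 16-20 | T1 20-24 | T6 24-28 | T2 28-32 | T3 32-35 | T4 35-39 | T5 39-41 | T1 41-43 | T6 43-47 | T2 47-50 | T4 50-52 | T6 52-54 |
Completion: T1=43  T2=50  T3=35  T4=52  T5=41  T6=54
Turnaround (C−A): T1=43  T2=48  T3=33  T4=50  T5=38  T6=48
Turnaround = completion − arrival: T1=43, T2=48, T3=33, T4=50, T5=38, T6=48
Total turnaround = 43 + 48 + 33 + 50 + 38 + 48 = 260

260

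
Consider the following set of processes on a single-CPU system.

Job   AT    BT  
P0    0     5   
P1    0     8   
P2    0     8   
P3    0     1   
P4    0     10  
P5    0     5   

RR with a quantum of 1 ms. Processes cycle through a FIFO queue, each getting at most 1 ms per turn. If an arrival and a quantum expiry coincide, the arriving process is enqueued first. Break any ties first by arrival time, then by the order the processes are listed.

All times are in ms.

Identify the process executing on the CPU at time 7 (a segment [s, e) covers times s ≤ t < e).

Gantt: | P0 0-1 | P1 1-2 | P2 2-3 | P3 3-4 | P4 4-5 | P5 5-6 | P0 6-7 | P1 7-8 | P2 8-9 | P4 9-10 | P5 10-11 | P0 11-12 | P1 12-13 | P2 13-14 | P4 14-15 | P5 15-16 | P0 16-17 | P1 17-18 | P2 18-19 | P4 19-20 | P5 20-21 | P0 21-22 | P1 22-23 | P2 23-24 | P4 24-25 | P5 25-26 | P1 26-27 | P2 27-28 | P4 28-29 | P1 29-30 | P2 30-31 | P4 31-32 | P1 32-33 | P2 33-34 | P4 34-37 |
Completion: P0=22  P1=33  P2=34  P3=4  P4=37  P5=26

P1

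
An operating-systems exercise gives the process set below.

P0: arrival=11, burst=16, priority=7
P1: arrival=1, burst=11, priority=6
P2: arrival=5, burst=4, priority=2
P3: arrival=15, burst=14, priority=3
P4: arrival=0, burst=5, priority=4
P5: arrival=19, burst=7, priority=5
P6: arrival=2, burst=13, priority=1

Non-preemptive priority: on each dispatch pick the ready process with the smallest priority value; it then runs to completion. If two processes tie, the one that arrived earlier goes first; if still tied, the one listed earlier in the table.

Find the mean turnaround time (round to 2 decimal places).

Schedule: | P4 0-5 | P6 5-18 | P2 18-22 | P3 22-36 | P5 36-43 | P1 43-54 | P0 54-70 |
Completion: P0=70  P1=54  P2=22  P3=36  P4=5  P5=43  P6=18
Turnaround times: P0=59, P1=53, P2=17, P3=21, P4=5, P5=24, P6=16
Average turnaround = (59+53+17+21+5+24+16) / 7 = 195/7 = 27.86

27.86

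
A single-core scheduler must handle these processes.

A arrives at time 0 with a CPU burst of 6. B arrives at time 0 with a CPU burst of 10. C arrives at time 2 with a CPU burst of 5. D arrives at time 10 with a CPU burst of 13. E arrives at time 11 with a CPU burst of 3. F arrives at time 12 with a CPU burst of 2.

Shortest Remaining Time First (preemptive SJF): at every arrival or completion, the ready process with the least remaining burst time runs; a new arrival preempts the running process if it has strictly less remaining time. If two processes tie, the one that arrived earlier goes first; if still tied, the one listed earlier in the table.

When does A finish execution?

Timeline: | A 0-6 | C 6-11 | E 11-14 | F 14-16 | B 16-26 | D 26-39 |
Completion: A=6  B=26  C=11  D=39  E=14  F=16
Turnaround (C−A): A=6  B=26  C=9  D=29  E=3  F=4

6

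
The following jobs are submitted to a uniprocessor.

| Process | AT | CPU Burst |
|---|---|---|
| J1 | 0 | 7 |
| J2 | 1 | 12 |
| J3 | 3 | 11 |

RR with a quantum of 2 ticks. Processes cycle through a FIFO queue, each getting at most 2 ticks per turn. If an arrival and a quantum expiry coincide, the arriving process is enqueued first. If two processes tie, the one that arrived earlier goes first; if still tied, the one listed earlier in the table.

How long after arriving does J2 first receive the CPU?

Gantt: | J1 0-2 | J2 2-4 | J1 4-6 | J3 6-8 | J2 8-10 | J1 10-12 | J3 12-14 | J2 14-16 | J1 16-17 | J3 17-19 | J2 19-21 | J3 21-23 | J2 23-25 | J3 25-27 | J2 27-29 | J3 29-30 |
Completion: J1=17  J2=29  J3=30
Turnaround (C−A): J1=17  J2=28  J3=27
Response(J2) = first start − arrival = 2 − 1 = 1

1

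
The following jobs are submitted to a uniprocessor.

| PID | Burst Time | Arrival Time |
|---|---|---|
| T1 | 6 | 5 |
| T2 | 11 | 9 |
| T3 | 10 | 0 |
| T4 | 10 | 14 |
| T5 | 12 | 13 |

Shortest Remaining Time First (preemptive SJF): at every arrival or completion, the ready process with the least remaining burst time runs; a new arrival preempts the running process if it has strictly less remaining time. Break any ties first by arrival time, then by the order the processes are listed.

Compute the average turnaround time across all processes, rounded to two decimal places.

19.40

Gantt: | T3 0-10 | T1 10-16 | T4 16-26 | T2 26-37 | T5 37-49 |
Completion: T1=16  T2=37  T3=10  T4=26  T5=49
Turnaround times: T1=11, T2=28, T3=10, T4=12, T5=36
Average turnaround = (11+28+10+12+36) / 5 = 97/5 = 19.40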